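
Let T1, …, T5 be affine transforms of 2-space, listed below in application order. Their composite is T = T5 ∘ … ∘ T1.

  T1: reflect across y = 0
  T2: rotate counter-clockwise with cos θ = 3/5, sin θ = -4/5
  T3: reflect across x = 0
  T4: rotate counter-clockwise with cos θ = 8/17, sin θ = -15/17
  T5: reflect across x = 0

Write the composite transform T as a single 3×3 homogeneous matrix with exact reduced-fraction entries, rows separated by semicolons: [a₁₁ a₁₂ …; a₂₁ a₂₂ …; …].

T1 = [1 0 0; 0 -1 0; 0 0 1]
T2·T1 = [3/5 -4/5 0; -4/5 -3/5 0; 0 0 1]
T3·…·T1 = [-3/5 4/5 0; -4/5 -3/5 0; 0 0 1]
T4·…·T1 = [-84/85 -13/85 0; 13/85 -84/85 0; 0 0 1]
T5·…·T1 = [84/85 13/85 0; 13/85 -84/85 0; 0 0 1]

T = [84/85 13/85 0; 13/85 -84/85 0; 0 0 1]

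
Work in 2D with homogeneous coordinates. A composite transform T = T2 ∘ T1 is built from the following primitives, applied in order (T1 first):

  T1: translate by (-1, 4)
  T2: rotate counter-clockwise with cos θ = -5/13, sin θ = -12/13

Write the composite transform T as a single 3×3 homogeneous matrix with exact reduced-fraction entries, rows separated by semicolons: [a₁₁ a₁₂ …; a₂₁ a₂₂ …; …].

T = [-5/13 12/13 53/13; -12/13 -5/13 -8/13; 0 0 1]

T1 = [1 0 -1; 0 1 4; 0 0 1]
T2·T1 = [-5/13 12/13 53/13; -12/13 -5/13 -8/13; 0 0 1]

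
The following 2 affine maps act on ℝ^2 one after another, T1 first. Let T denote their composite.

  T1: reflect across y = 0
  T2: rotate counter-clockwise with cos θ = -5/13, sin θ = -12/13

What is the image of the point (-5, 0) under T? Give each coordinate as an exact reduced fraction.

T(p) = (25/13, 60/13)

T1 reflect across y = 0: (-5, 0) → (-5, 0)
T2 rotate counter-clockwise with cos θ = -5/13, sin θ = -12/13: (-5, 0) → (25/13, 60/13)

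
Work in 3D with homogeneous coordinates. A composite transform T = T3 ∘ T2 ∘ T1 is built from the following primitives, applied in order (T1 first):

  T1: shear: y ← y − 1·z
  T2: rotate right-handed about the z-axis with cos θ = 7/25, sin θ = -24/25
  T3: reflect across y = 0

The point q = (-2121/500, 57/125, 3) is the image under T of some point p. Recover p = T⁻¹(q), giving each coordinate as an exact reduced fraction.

p = (-3/4, -6/5, 3)

T1 = [1 0 0 0; 0 1 -1 0; 0 0 1 0; 0 0 0 1]
T2·T1 = [7/25 24/25 -24/25 0; -24/25 7/25 -7/25 0; 0 0 1 0; 0 0 0 1]
T3·…·T1 = [7/25 24/25 -24/25 0; 24/25 -7/25 7/25 0; 0 0 1 0; 0 0 0 1]
det M = -1; M⁻¹ = [7/25 24/25 0 0; 24/25 -7/25 1 0; 0 0 1 0; 0 0 0 1]
M⁻¹ · (-2121/500, 57/125, 3)ᵀ = (-3/4, -6/5, 3)ᵀ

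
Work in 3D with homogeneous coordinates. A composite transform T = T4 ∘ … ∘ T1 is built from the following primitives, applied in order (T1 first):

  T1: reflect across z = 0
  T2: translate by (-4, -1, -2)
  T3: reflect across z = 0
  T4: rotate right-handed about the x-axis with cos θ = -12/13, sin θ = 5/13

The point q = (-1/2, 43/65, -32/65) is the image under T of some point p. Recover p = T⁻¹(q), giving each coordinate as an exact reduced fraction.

T1 = [1 0 0 0; 0 1 0 0; 0 0 -1 0; 0 0 0 1]
T2·T1 = [1 0 0 -4; 0 1 0 -1; 0 0 -1 -2; 0 0 0 1]
T3·…·T1 = [1 0 0 -4; 0 1 0 -1; 0 0 1 2; 0 0 0 1]
T4·…·T1 = [1 0 0 -4; 0 -12/13 -5/13 2/13; 0 5/13 -12/13 -29/13; 0 0 0 1]
det M = 1; M⁻¹ = [1 0 0 4; 0 -12/13 5/13 1; 0 -5/13 -12/13 -2; 0 0 0 1]
M⁻¹ · (-1/2, 43/65, -32/65)ᵀ = (7/2, 1/5, -9/5)ᵀ

p = (7/2, 1/5, -9/5)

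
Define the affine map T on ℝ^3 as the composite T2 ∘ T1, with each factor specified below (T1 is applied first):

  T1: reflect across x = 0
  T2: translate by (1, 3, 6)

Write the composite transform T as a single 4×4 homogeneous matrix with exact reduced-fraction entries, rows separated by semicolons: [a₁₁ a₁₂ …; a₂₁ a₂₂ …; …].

T1 = [-1 0 0 0; 0 1 0 0; 0 0 1 0; 0 0 0 1]
T2·T1 = [-1 0 0 1; 0 1 0 3; 0 0 1 6; 0 0 0 1]

T = [-1 0 0 1; 0 1 0 3; 0 0 1 6; 0 0 0 1]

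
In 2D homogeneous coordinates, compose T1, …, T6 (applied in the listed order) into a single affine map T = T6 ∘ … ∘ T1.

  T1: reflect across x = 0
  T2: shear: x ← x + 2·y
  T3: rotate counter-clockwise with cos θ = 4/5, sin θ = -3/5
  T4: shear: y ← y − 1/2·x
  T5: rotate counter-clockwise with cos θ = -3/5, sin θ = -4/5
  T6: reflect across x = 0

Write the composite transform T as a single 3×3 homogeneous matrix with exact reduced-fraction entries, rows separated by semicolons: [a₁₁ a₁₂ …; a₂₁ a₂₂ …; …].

T1 = [-1 0 0; 0 1 0; 0 0 1]
T2·T1 = [-1 2 0; 0 1 0; 0 0 1]
T3·…·T1 = [-4/5 11/5 0; 3/5 -2/5 0; 0 0 1]
T4·…·T1 = [-4/5 11/5 0; 1 -3/2 0; 0 0 1]
T5·…·T1 = [32/25 -63/25 0; 1/25 -43/50 0; 0 0 1]
T6·…·T1 = [-32/25 63/25 0; 1/25 -43/50 0; 0 0 1]

T = [-32/25 63/25 0; 1/25 -43/50 0; 0 0 1]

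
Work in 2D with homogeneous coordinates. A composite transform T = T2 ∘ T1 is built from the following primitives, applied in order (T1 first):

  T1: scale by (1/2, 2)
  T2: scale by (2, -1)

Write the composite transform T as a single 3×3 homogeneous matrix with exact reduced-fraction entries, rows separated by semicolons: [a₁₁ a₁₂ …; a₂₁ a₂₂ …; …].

T = [1 0 0; 0 -2 0; 0 0 1]

T1 = [1/2 0 0; 0 2 0; 0 0 1]
T2·T1 = [1 0 0; 0 -2 0; 0 0 1]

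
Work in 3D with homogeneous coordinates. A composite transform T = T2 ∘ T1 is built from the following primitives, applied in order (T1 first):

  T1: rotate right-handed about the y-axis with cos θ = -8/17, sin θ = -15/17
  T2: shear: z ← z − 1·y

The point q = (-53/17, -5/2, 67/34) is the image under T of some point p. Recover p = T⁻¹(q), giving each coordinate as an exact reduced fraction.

T1 = [-8/17 0 -15/17 0; 0 1 0 0; 15/17 0 -8/17 0; 0 0 0 1]
T2·T1 = [-8/17 0 -15/17 0; 0 1 0 0; 15/17 -1 -8/17 0; 0 0 0 1]
det M = 1; M⁻¹ = [-8/17 15/17 15/17 0; 0 1 0 0; -15/17 -8/17 -8/17 0; 0 0 0 1]
M⁻¹ · (-53/17, -5/2, 67/34)ᵀ = (1, -5/2, 3)ᵀ

p = (1, -5/2, 3)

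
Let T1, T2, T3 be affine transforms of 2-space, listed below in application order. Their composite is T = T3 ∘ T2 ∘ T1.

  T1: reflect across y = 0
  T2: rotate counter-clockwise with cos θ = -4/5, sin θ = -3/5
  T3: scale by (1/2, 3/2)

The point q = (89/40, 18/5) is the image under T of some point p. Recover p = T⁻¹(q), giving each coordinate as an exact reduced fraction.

p = (-5, -3/4)

T1 = [1 0 0; 0 -1 0; 0 0 1]
T2·T1 = [-4/5 -3/5 0; -3/5 4/5 0; 0 0 1]
T3·…·T1 = [-2/5 -3/10 0; -9/10 6/5 0; 0 0 1]
det M = -3/4; M⁻¹ = [-8/5 -2/5 0; -6/5 8/15 0; 0 0 1]
M⁻¹ · (89/40, 18/5)ᵀ = (-5, -3/4)ᵀ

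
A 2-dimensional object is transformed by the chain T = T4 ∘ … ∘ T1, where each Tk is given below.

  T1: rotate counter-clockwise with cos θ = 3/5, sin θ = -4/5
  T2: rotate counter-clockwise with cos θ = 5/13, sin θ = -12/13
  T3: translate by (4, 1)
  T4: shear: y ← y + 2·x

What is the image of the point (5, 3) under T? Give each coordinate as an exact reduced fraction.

T1 rotate counter-clockwise with cos θ = 3/5, sin θ = -4/5: (5, 3) → (27/5, -11/5)
T2 rotate counter-clockwise with cos θ = 5/13, sin θ = -12/13: (27/5, -11/5) → (3/65, -379/65)
T3 translate by (4, 1): (3/65, -379/65) → (263/65, -314/65)
T4 shear: y ← y + 2·x: (263/65, -314/65) → (263/65, 212/65)

T(p) = (263/65, 212/65)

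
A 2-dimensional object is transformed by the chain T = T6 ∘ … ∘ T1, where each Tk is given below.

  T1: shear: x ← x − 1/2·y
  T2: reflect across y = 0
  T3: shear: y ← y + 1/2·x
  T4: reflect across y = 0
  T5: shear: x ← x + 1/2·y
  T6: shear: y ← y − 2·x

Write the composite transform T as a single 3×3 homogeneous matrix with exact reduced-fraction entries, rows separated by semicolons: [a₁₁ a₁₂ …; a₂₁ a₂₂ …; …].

T = [3/4 1/8 0; -2 1 0; 0 0 1]

T1 = [1 -1/2 0; 0 1 0; 0 0 1]
T2·T1 = [1 -1/2 0; 0 -1 0; 0 0 1]
T3·…·T1 = [1 -1/2 0; 1/2 -5/4 0; 0 0 1]
T4·…·T1 = [1 -1/2 0; -1/2 5/4 0; 0 0 1]
T5·…·T1 = [3/4 1/8 0; -1/2 5/4 0; 0 0 1]
T6·…·T1 = [3/4 1/8 0; -2 1 0; 0 0 1]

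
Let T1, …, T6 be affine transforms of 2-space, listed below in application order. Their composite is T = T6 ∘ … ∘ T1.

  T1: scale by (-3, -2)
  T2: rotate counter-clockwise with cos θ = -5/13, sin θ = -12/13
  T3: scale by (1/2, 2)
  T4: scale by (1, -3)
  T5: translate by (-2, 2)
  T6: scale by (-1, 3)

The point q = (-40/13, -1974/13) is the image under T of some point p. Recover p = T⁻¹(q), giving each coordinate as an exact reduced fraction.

T1 = [-3 0 0; 0 -2 0; 0 0 1]
T2·T1 = [15/13 -24/13 0; 36/13 10/13 0; 0 0 1]
T3·…·T1 = [15/26 -12/13 0; 72/13 20/13 0; 0 0 1]
T4·…·T1 = [15/26 -12/13 0; -216/13 -60/13 0; 0 0 1]
T5·…·T1 = [15/26 -12/13 -2; -216/13 -60/13 2; 0 0 1]
T6·…·T1 = [-15/26 12/13 2; -648/13 -180/13 6; 0 0 1]
det M = 54; M⁻¹ = [-10/39 -2/117 8/13; 12/13 -5/468 -139/78; 0 0 1]
M⁻¹ · (-40/13, -1974/13)ᵀ = (4, -3)ᵀ

p = (4, -3)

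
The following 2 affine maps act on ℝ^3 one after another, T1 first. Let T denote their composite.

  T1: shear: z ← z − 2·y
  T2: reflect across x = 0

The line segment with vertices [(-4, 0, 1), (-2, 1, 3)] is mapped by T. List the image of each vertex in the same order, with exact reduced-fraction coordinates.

image vertices: (4, 0, 1), (2, 1, 1)

T1 shear: z ← z − 2·y: (-4, 0, 1) → (-4, 0, 1); (-2, 1, 3) → (-2, 1, 1)
T2 reflect across x = 0: (-4, 0, 1) → (4, 0, 1); (-2, 1, 1) → (2, 1, 1)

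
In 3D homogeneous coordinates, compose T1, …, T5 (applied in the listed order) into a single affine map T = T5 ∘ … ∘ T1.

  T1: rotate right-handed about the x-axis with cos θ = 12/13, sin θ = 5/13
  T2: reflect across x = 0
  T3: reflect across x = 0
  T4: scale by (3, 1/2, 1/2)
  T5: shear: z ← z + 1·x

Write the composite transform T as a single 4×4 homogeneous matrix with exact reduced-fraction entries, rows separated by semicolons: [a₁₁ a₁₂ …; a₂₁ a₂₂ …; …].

T1 = [1 0 0 0; 0 12/13 -5/13 0; 0 5/13 12/13 0; 0 0 0 1]
T2·T1 = [-1 0 0 0; 0 12/13 -5/13 0; 0 5/13 12/13 0; 0 0 0 1]
T3·…·T1 = [1 0 0 0; 0 12/13 -5/13 0; 0 5/13 12/13 0; 0 0 0 1]
T4·…·T1 = [3 0 0 0; 0 6/13 -5/26 0; 0 5/26 6/13 0; 0 0 0 1]
T5·…·T1 = [3 0 0 0; 0 6/13 -5/26 0; 3 5/26 6/13 0; 0 0 0 1]

T = [3 0 0 0; 0 6/13 -5/26 0; 3 5/26 6/13 0; 0 0 0 1]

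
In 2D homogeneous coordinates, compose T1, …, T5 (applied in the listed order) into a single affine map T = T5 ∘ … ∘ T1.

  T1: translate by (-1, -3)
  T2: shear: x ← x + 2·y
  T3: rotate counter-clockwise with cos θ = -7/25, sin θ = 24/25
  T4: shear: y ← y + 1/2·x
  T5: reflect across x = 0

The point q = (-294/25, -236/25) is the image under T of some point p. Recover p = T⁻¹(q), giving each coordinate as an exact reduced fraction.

T1 = [1 0 -1; 0 1 -3; 0 0 1]
T2·T1 = [1 2 -7; 0 1 -3; 0 0 1]
T3·…·T1 = [-7/25 -38/25 121/25; 24/25 41/25 -147/25; 0 0 1]
T4·…·T1 = [-7/25 -38/25 121/25; 41/50 22/25 -173/50; 0 0 1]
T5·…·T1 = [7/25 38/25 -121/25; 41/50 22/25 -173/50; 0 0 1]
det M = -1; M⁻¹ = [-22/25 38/25 1; 41/50 -7/25 3; 0 0 1]
M⁻¹ · (-294/25, -236/25)ᵀ = (-3, -4)ᵀ

p = (-3, -4)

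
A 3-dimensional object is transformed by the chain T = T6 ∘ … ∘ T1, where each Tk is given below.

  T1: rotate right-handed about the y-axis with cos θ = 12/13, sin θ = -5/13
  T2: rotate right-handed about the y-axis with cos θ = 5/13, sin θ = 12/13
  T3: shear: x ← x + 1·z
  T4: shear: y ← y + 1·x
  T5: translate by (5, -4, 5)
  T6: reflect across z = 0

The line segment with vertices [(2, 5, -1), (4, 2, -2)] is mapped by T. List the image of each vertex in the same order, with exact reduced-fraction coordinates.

image vertices: (608/169, -68/169, -487/169), (371/169, -812/169, -129/169)

T1 rotate right-handed about the y-axis with cos θ = 12/13, sin θ = -5/13: (2, 5, -1) → (29/13, 5, -2/13); (4, 2, -2) → (58/13, 2, -4/13)
T2 rotate right-handed about the y-axis with cos θ = 5/13, sin θ = 12/13: (29/13, 5, -2/13) → (121/169, 5, -358/169); (58/13, 2, -4/13) → (242/169, 2, -716/169)
T3 shear: x ← x + 1·z: (121/169, 5, -358/169) → (-237/169, 5, -358/169); (242/169, 2, -716/169) → (-474/169, 2, -716/169)
T4 shear: y ← y + 1·x: (-237/169, 5, -358/169) → (-237/169, 608/169, -358/169); (-474/169, 2, -716/169) → (-474/169, -136/169, -716/169)
T5 translate by (5, -4, 5): (-237/169, 608/169, -358/169) → (608/169, -68/169, 487/169); (-474/169, -136/169, -716/169) → (371/169, -812/169, 129/169)
T6 reflect across z = 0: (608/169, -68/169, 487/169) → (608/169, -68/169, -487/169); (371/169, -812/169, 129/169) → (371/169, -812/169, -129/169)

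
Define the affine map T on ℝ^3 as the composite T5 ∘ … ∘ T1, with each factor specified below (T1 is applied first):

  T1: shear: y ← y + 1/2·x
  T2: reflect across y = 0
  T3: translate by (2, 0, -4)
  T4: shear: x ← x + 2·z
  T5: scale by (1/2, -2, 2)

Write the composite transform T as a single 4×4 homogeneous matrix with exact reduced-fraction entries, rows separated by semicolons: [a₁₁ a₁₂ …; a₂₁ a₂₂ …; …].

T = [1/2 0 1 -3; 1 2 0 0; 0 0 2 -8; 0 0 0 1]

T1 = [1 0 0 0; 1/2 1 0 0; 0 0 1 0; 0 0 0 1]
T2·T1 = [1 0 0 0; -1/2 -1 0 0; 0 0 1 0; 0 0 0 1]
T3·…·T1 = [1 0 0 2; -1/2 -1 0 0; 0 0 1 -4; 0 0 0 1]
T4·…·T1 = [1 0 2 -6; -1/2 -1 0 0; 0 0 1 -4; 0 0 0 1]
T5·…·T1 = [1/2 0 1 -3; 1 2 0 0; 0 0 2 -8; 0 0 0 1]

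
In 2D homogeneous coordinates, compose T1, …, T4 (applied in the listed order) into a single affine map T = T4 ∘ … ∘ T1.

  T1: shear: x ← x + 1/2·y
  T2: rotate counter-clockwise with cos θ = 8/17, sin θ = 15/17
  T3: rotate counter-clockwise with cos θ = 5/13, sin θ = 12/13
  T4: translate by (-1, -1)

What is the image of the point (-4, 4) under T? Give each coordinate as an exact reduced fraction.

T(p) = (-625/221, -1123/221)

T1 shear: x ← x + 1/2·y: (-4, 4) → (-2, 4)
T2 rotate counter-clockwise with cos θ = 8/17, sin θ = 15/17: (-2, 4) → (-76/17, 2/17)
T3 rotate counter-clockwise with cos θ = 5/13, sin θ = 12/13: (-76/17, 2/17) → (-404/221, -902/221)
T4 translate by (-1, -1): (-404/221, -902/221) → (-625/221, -1123/221)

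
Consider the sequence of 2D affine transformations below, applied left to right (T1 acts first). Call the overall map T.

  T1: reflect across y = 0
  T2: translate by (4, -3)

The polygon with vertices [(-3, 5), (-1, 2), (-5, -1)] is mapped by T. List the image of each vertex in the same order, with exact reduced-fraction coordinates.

T1 reflect across y = 0: (-3, 5) → (-3, -5); (-1, 2) → (-1, -2); (-5, -1) → (-5, 1)
T2 translate by (4, -3): (-3, -5) → (1, -8); (-1, -2) → (3, -5); (-5, 1) → (-1, -2)

image vertices: (1, -8), (3, -5), (-1, -2)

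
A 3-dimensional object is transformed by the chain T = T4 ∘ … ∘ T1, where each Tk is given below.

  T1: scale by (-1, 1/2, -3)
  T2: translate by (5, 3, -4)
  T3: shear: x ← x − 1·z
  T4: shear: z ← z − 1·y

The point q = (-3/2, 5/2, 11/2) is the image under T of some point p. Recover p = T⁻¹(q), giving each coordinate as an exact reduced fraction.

p = (-3/2, -1, -4)

T1 = [-1 0 0 0; 0 1/2 0 0; 0 0 -3 0; 0 0 0 1]
T2·T1 = [-1 0 0 5; 0 1/2 0 3; 0 0 -3 -4; 0 0 0 1]
T3·…·T1 = [-1 0 3 9; 0 1/2 0 3; 0 0 -3 -4; 0 0 0 1]
T4·…·T1 = [-1 0 3 9; 0 1/2 0 3; 0 -1/2 -3 -7; 0 0 0 1]
det M = 3/2; M⁻¹ = [-1 -1 -1 5; 0 2 0 -6; 0 -1/3 -1/3 -4/3; 0 0 0 1]
M⁻¹ · (-3/2, 5/2, 11/2)ᵀ = (-3/2, -1, -4)ᵀ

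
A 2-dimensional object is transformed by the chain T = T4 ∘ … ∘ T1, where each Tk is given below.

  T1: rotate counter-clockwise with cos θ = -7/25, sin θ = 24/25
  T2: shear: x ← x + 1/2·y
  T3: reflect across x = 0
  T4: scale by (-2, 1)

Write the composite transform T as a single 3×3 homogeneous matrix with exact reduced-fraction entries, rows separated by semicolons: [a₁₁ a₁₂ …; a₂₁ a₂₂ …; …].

T1 = [-7/25 -24/25 0; 24/25 -7/25 0; 0 0 1]
T2·T1 = [1/5 -11/10 0; 24/25 -7/25 0; 0 0 1]
T3·…·T1 = [-1/5 11/10 0; 24/25 -7/25 0; 0 0 1]
T4·…·T1 = [2/5 -11/5 0; 24/25 -7/25 0; 0 0 1]

T = [2/5 -11/5 0; 24/25 -7/25 0; 0 0 1]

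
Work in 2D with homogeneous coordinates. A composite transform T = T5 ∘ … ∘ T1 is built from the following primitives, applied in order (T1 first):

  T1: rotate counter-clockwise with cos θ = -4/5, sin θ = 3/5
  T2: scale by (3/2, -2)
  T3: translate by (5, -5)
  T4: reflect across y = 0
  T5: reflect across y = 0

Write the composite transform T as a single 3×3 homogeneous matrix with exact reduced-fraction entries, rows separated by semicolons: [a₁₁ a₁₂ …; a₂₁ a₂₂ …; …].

T = [-6/5 -9/10 5; -6/5 8/5 -5; 0 0 1]

T1 = [-4/5 -3/5 0; 3/5 -4/5 0; 0 0 1]
T2·T1 = [-6/5 -9/10 0; -6/5 8/5 0; 0 0 1]
T3·…·T1 = [-6/5 -9/10 5; -6/5 8/5 -5; 0 0 1]
T4·…·T1 = [-6/5 -9/10 5; 6/5 -8/5 5; 0 0 1]
T5·…·T1 = [-6/5 -9/10 5; -6/5 8/5 -5; 0 0 1]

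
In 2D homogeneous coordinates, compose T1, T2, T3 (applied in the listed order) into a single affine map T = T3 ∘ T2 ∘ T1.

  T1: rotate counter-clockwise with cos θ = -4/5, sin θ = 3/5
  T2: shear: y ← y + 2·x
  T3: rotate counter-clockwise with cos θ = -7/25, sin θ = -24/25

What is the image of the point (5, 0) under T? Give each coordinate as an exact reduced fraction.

T1 rotate counter-clockwise with cos θ = -4/5, sin θ = 3/5: (5, 0) → (-4, 3)
T2 shear: y ← y + 2·x: (-4, 3) → (-4, -5)
T3 rotate counter-clockwise with cos θ = -7/25, sin θ = -24/25: (-4, -5) → (-92/25, 131/25)

T(p) = (-92/25, 131/25)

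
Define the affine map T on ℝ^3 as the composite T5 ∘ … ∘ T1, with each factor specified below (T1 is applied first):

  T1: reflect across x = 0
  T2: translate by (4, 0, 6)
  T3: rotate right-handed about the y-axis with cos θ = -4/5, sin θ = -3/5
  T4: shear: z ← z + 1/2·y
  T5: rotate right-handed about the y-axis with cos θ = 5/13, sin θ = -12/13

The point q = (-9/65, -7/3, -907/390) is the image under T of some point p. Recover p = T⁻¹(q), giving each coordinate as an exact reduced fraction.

p = (2, -7/3, -5)

T1 = [-1 0 0 0; 0 1 0 0; 0 0 1 0; 0 0 0 1]
T2·T1 = [-1 0 0 4; 0 1 0 0; 0 0 1 6; 0 0 0 1]
T3·…·T1 = [4/5 0 -3/5 -34/5; 0 1 0 0; -3/5 0 -4/5 -12/5; 0 0 0 1]
T4·…·T1 = [4/5 0 -3/5 -34/5; 0 1 0 0; -3/5 1/2 -4/5 -12/5; 0 0 0 1]
T5·…·T1 = [56/65 -6/13 33/65 -2/5; 0 1 0 0; 33/65 5/26 -56/65 -36/5; 0 0 0 1]
det M = -1; M⁻¹ = [56/65 3/10 33/65 4; 0 1 0 0; 33/65 2/5 -56/65 -6; 0 0 0 1]
M⁻¹ · (-9/65, -7/3, -907/390)ᵀ = (2, -7/3, -5)ᵀ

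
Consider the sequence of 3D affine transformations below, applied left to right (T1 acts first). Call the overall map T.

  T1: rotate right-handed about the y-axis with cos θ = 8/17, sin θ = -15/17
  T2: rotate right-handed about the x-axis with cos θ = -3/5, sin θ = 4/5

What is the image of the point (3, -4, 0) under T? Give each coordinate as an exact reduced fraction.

T1 rotate right-handed about the y-axis with cos θ = 8/17, sin θ = -15/17: (3, -4, 0) → (24/17, -4, 45/17)
T2 rotate right-handed about the x-axis with cos θ = -3/5, sin θ = 4/5: (24/17, -4, 45/17) → (24/17, 24/85, -407/85)

T(p) = (24/17, 24/85, -407/85)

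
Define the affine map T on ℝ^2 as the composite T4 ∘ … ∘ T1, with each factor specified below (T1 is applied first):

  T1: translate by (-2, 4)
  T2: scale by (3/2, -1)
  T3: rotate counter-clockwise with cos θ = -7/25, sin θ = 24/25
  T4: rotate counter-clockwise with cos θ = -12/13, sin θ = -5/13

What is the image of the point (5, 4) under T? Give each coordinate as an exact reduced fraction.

T(p) = (-1106/325, -5541/650)

T1 translate by (-2, 4): (5, 4) → (3, 8)
T2 scale by (3/2, -1): (3, 8) → (9/2, -8)
T3 rotate counter-clockwise with cos θ = -7/25, sin θ = 24/25: (9/2, -8) → (321/50, 164/25)
T4 rotate counter-clockwise with cos θ = -12/13, sin θ = -5/13: (321/50, 164/25) → (-1106/325, -5541/650)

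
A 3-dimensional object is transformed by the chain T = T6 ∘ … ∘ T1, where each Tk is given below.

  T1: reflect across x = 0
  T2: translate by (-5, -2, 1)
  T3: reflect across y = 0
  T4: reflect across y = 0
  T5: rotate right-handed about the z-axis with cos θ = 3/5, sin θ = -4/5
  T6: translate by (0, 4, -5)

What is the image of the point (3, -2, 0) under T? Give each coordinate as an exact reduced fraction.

T1 reflect across x = 0: (3, -2, 0) → (-3, -2, 0)
T2 translate by (-5, -2, 1): (-3, -2, 0) → (-8, -4, 1)
T3 reflect across y = 0: (-8, -4, 1) → (-8, 4, 1)
T4 reflect across y = 0: (-8, 4, 1) → (-8, -4, 1)
T5 rotate right-handed about the z-axis with cos θ = 3/5, sin θ = -4/5: (-8, -4, 1) → (-8, 4, 1)
T6 translate by (0, 4, -5): (-8, 4, 1) → (-8, 8, -4)

T(p) = (-8, 8, -4)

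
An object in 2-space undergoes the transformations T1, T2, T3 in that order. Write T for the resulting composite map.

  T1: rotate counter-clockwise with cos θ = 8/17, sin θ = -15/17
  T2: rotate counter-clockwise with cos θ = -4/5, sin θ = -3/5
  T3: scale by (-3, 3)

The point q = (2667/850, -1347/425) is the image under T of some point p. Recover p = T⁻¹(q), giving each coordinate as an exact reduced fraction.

p = (1/2, 7/5)

T1 = [8/17 15/17 0; -15/17 8/17 0; 0 0 1]
T2·T1 = [-77/85 -36/85 0; 36/85 -77/85 0; 0 0 1]
T3·…·T1 = [231/85 108/85 0; 108/85 -231/85 0; 0 0 1]
det M = -9; M⁻¹ = [77/255 12/85 0; 12/85 -77/255 0; 0 0 1]
M⁻¹ · (2667/850, -1347/425)ᵀ = (1/2, 7/5)ᵀ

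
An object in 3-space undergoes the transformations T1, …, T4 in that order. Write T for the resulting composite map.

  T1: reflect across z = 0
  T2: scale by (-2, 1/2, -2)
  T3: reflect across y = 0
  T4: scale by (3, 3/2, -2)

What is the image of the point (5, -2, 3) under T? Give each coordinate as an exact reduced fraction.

T1 reflect across z = 0: (5, -2, 3) → (5, -2, -3)
T2 scale by (-2, 1/2, -2): (5, -2, -3) → (-10, -1, 6)
T3 reflect across y = 0: (-10, -1, 6) → (-10, 1, 6)
T4 scale by (3, 3/2, -2): (-10, 1, 6) → (-30, 3/2, -12)

T(p) = (-30, 3/2, -12)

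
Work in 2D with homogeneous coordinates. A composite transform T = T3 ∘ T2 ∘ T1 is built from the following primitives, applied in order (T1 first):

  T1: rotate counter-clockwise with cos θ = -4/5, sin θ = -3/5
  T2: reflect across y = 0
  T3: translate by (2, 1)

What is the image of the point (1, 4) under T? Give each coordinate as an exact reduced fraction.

T1 rotate counter-clockwise with cos θ = -4/5, sin θ = -3/5: (1, 4) → (8/5, -19/5)
T2 reflect across y = 0: (8/5, -19/5) → (8/5, 19/5)
T3 translate by (2, 1): (8/5, 19/5) → (18/5, 24/5)

T(p) = (18/5, 24/5)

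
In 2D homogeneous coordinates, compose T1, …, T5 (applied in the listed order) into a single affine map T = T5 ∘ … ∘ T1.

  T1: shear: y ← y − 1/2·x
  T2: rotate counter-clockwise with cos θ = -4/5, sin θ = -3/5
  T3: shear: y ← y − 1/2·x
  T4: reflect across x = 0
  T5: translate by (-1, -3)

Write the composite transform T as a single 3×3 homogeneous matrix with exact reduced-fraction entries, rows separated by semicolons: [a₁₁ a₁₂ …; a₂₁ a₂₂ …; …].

T = [11/10 -3/5 -1; 7/20 -11/10 -3; 0 0 1]

T1 = [1 0 0; -1/2 1 0; 0 0 1]
T2·T1 = [-11/10 3/5 0; -1/5 -4/5 0; 0 0 1]
T3·…·T1 = [-11/10 3/5 0; 7/20 -11/10 0; 0 0 1]
T4·…·T1 = [11/10 -3/5 0; 7/20 -11/10 0; 0 0 1]
T5·…·T1 = [11/10 -3/5 -1; 7/20 -11/10 -3; 0 0 1]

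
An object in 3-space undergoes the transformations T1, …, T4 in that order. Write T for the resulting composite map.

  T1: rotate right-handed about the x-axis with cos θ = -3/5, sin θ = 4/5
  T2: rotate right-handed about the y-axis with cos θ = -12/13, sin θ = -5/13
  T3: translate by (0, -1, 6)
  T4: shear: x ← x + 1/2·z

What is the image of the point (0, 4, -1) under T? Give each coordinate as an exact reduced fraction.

T1 rotate right-handed about the x-axis with cos θ = -3/5, sin θ = 4/5: (0, 4, -1) → (0, -8/5, 19/5)
T2 rotate right-handed about the y-axis with cos θ = -12/13, sin θ = -5/13: (0, -8/5, 19/5) → (-19/13, -8/5, -228/65)
T3 translate by (0, -1, 6): (-19/13, -8/5, -228/65) → (-19/13, -13/5, 162/65)
T4 shear: x ← x + 1/2·z: (-19/13, -13/5, 162/65) → (-14/65, -13/5, 162/65)

T(p) = (-14/65, -13/5, 162/65)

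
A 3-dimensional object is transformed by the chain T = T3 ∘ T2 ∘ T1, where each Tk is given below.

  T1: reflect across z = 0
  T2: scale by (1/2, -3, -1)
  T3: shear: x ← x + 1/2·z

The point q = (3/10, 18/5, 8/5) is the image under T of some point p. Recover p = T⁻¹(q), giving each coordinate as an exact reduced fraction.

p = (-1, -6/5, 8/5)

T1 = [1 0 0 0; 0 1 0 0; 0 0 -1 0; 0 0 0 1]
T2·T1 = [1/2 0 0 0; 0 -3 0 0; 0 0 1 0; 0 0 0 1]
T3·…·T1 = [1/2 0 1/2 0; 0 -3 0 0; 0 0 1 0; 0 0 0 1]
det M = -3/2; M⁻¹ = [2 0 -1 0; 0 -1/3 0 0; 0 0 1 0; 0 0 0 1]
M⁻¹ · (3/10, 18/5, 8/5)ᵀ = (-1, -6/5, 8/5)ᵀ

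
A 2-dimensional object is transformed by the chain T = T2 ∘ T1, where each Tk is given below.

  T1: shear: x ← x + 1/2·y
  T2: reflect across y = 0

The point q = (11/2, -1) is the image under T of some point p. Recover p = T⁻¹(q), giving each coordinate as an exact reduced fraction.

T1 = [1 1/2 0; 0 1 0; 0 0 1]
T2·T1 = [1 1/2 0; 0 -1 0; 0 0 1]
det M = -1; M⁻¹ = [1 1/2 0; 0 -1 0; 0 0 1]
M⁻¹ · (11/2, -1)ᵀ = (5, 1)ᵀ

p = (5, 1)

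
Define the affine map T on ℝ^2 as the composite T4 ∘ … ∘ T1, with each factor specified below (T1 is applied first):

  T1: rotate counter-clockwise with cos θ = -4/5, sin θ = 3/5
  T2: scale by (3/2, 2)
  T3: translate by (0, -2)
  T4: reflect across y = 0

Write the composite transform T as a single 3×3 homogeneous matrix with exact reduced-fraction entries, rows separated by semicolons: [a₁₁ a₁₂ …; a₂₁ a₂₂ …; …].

T1 = [-4/5 -3/5 0; 3/5 -4/5 0; 0 0 1]
T2·T1 = [-6/5 -9/10 0; 6/5 -8/5 0; 0 0 1]
T3·…·T1 = [-6/5 -9/10 0; 6/5 -8/5 -2; 0 0 1]
T4·…·T1 = [-6/5 -9/10 0; -6/5 8/5 2; 0 0 1]

T = [-6/5 -9/10 0; -6/5 8/5 2; 0 0 1]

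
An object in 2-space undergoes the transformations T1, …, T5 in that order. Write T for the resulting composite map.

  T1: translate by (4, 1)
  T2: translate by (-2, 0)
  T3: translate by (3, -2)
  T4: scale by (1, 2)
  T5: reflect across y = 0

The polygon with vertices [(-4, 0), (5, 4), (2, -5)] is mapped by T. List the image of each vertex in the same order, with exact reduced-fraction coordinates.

image vertices: (1, 2), (10, -6), (7, 12)

T1 translate by (4, 1): (-4, 0) → (0, 1); (5, 4) → (9, 5); (2, -5) → (6, -4)
T2 translate by (-2, 0): (0, 1) → (-2, 1); (9, 5) → (7, 5); (6, -4) → (4, -4)
T3 translate by (3, -2): (-2, 1) → (1, -1); (7, 5) → (10, 3); (4, -4) → (7, -6)
T4 scale by (1, 2): (1, -1) → (1, -2); (10, 3) → (10, 6); (7, -6) → (7, -12)
T5 reflect across y = 0: (1, -2) → (1, 2); (10, 6) → (10, -6); (7, -12) → (7, 12)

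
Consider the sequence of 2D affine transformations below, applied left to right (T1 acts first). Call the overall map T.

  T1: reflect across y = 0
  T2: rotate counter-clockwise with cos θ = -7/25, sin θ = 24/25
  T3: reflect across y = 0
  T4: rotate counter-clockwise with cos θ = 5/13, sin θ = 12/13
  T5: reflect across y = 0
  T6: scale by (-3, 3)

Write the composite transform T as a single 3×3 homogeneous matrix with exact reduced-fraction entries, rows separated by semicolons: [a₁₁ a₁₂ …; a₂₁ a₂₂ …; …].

T = [-759/325 -612/325 0; 612/325 -759/325 0; 0 0 1]

T1 = [1 0 0; 0 -1 0; 0 0 1]
T2·T1 = [-7/25 24/25 0; 24/25 7/25 0; 0 0 1]
T3·…·T1 = [-7/25 24/25 0; -24/25 -7/25 0; 0 0 1]
T4·…·T1 = [253/325 204/325 0; -204/325 253/325 0; 0 0 1]
T5·…·T1 = [253/325 204/325 0; 204/325 -253/325 0; 0 0 1]
T6·…·T1 = [-759/325 -612/325 0; 612/325 -759/325 0; 0 0 1]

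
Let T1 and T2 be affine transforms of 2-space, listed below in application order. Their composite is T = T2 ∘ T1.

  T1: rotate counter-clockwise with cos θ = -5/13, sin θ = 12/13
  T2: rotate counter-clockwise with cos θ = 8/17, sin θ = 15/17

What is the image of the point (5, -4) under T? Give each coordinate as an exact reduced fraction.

T(p) = (-1016/221, 985/221)

T1 rotate counter-clockwise with cos θ = -5/13, sin θ = 12/13: (5, -4) → (23/13, 80/13)
T2 rotate counter-clockwise with cos θ = 8/17, sin θ = 15/17: (23/13, 80/13) → (-1016/221, 985/221)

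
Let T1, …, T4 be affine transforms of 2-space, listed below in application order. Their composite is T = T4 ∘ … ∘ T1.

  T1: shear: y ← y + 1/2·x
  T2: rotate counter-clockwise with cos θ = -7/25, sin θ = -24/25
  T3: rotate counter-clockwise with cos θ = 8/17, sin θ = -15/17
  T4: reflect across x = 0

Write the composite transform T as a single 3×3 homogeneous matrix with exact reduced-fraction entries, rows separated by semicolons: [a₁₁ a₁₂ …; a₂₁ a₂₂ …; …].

T1 = [1 0 0; 1/2 1 0; 0 0 1]
T2·T1 = [1/5 24/25 0; -11/10 -7/25 0; 0 0 1]
T3·…·T1 = [-149/170 87/425 0; -59/85 -416/425 0; 0 0 1]
T4·…·T1 = [149/170 -87/425 0; -59/85 -416/425 0; 0 0 1]

T = [149/170 -87/425 0; -59/85 -416/425 0; 0 0 1]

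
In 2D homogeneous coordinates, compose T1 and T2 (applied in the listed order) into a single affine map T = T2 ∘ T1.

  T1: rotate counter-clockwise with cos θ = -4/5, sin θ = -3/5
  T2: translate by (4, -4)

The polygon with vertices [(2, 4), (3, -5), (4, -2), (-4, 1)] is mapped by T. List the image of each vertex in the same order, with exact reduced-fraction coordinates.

T1 rotate counter-clockwise with cos θ = -4/5, sin θ = -3/5: (2, 4) → (4/5, -22/5); (3, -5) → (-27/5, 11/5); (4, -2) → (-22/5, -4/5); (-4, 1) → (19/5, 8/5)
T2 translate by (4, -4): (4/5, -22/5) → (24/5, -42/5); (-27/5, 11/5) → (-7/5, -9/5); (-22/5, -4/5) → (-2/5, -24/5); (19/5, 8/5) → (39/5, -12/5)

image vertices: (24/5, -42/5), (-7/5, -9/5), (-2/5, -24/5), (39/5, -12/5)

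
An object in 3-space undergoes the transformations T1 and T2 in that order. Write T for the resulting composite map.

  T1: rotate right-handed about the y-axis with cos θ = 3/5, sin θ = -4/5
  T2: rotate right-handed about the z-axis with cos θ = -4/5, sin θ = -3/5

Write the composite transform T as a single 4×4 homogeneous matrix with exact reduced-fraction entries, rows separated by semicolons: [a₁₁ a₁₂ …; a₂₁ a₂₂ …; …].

T = [-12/25 3/5 16/25 0; -9/25 -4/5 12/25 0; 4/5 0 3/5 0; 0 0 0 1]

T1 = [3/5 0 -4/5 0; 0 1 0 0; 4/5 0 3/5 0; 0 0 0 1]
T2·T1 = [-12/25 3/5 16/25 0; -9/25 -4/5 12/25 0; 4/5 0 3/5 0; 0 0 0 1]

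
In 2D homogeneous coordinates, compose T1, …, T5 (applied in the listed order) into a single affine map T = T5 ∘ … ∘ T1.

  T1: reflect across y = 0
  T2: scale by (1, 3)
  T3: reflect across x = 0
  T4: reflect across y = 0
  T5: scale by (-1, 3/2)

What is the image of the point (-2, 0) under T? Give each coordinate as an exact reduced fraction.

T(p) = (-2, 0)

T1 reflect across y = 0: (-2, 0) → (-2, 0)
T2 scale by (1, 3): (-2, 0) → (-2, 0)
T3 reflect across x = 0: (-2, 0) → (2, 0)
T4 reflect across y = 0: (2, 0) → (2, 0)
T5 scale by (-1, 3/2): (2, 0) → (-2, 0)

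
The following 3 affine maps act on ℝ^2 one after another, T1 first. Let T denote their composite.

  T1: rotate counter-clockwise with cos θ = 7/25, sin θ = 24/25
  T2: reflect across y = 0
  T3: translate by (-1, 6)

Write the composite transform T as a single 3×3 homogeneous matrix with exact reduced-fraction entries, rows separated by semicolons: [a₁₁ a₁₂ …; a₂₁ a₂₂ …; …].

T = [7/25 -24/25 -1; -24/25 -7/25 6; 0 0 1]

T1 = [7/25 -24/25 0; 24/25 7/25 0; 0 0 1]
T2·T1 = [7/25 -24/25 0; -24/25 -7/25 0; 0 0 1]
T3·…·T1 = [7/25 -24/25 -1; -24/25 -7/25 6; 0 0 1]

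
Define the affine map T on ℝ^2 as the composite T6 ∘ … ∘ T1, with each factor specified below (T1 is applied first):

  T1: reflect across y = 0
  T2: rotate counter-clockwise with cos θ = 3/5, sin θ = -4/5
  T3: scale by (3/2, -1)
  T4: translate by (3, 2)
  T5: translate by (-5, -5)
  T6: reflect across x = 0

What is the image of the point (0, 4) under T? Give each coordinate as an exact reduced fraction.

T(p) = (34/5, -3/5)

T1 reflect across y = 0: (0, 4) → (0, -4)
T2 rotate counter-clockwise with cos θ = 3/5, sin θ = -4/5: (0, -4) → (-16/5, -12/5)
T3 scale by (3/2, -1): (-16/5, -12/5) → (-24/5, 12/5)
T4 translate by (3, 2): (-24/5, 12/5) → (-9/5, 22/5)
T5 translate by (-5, -5): (-9/5, 22/5) → (-34/5, -3/5)
T6 reflect across x = 0: (-34/5, -3/5) → (34/5, -3/5)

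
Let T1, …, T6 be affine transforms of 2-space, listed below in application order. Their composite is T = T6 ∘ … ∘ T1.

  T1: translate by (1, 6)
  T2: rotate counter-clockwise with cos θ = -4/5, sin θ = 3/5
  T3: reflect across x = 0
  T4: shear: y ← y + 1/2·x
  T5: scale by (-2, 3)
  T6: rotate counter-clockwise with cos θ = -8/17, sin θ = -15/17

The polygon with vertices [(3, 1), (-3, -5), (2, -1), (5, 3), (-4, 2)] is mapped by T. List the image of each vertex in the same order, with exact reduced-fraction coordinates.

image vertices: (1409/170, 210/17), (-257/34, 30/17), (1089/170, 150/17), (2307/170, 270/17), (-1383/85, 240/17)

T1 translate by (1, 6): (3, 1) → (4, 7); (-3, -5) → (-2, 1); (2, -1) → (3, 5); (5, 3) → (6, 9); (-4, 2) → (-3, 8)
T2 rotate counter-clockwise with cos θ = -4/5, sin θ = 3/5: (4, 7) → (-37/5, -16/5); (-2, 1) → (1, -2); (3, 5) → (-27/5, -11/5); (6, 9) → (-51/5, -18/5); (-3, 8) → (-12/5, -41/5)
T3 reflect across x = 0: (-37/5, -16/5) → (37/5, -16/5); (1, -2) → (-1, -2); (-27/5, -11/5) → (27/5, -11/5); (-51/5, -18/5) → (51/5, -18/5); (-12/5, -41/5) → (12/5, -41/5)
T4 shear: y ← y + 1/2·x: (37/5, -16/5) → (37/5, 1/2); (-1, -2) → (-1, -5/2); (27/5, -11/5) → (27/5, 1/2); (51/5, -18/5) → (51/5, 3/2); (12/5, -41/5) → (12/5, -7)
T5 scale by (-2, 3): (37/5, 1/2) → (-74/5, 3/2); (-1, -5/2) → (2, -15/2); (27/5, 1/2) → (-54/5, 3/2); (51/5, 3/2) → (-102/5, 9/2); (12/5, -7) → (-24/5, -21)
T6 rotate counter-clockwise with cos θ = -8/17, sin θ = -15/17: (-74/5, 3/2) → (1409/170, 210/17); (2, -15/2) → (-257/34, 30/17); (-54/5, 3/2) → (1089/170, 150/17); (-102/5, 9/2) → (2307/170, 270/17); (-24/5, -21) → (-1383/85, 240/17)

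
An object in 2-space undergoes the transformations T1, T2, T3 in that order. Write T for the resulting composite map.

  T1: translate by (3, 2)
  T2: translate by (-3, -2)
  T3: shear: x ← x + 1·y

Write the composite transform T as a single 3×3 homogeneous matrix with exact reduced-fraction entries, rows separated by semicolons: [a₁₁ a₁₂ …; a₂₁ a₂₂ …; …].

T = [1 1 0; 0 1 0; 0 0 1]

T1 = [1 0 3; 0 1 2; 0 0 1]
T2·T1 = [1 0 0; 0 1 0; 0 0 1]
T3·…·T1 = [1 1 0; 0 1 0; 0 0 1]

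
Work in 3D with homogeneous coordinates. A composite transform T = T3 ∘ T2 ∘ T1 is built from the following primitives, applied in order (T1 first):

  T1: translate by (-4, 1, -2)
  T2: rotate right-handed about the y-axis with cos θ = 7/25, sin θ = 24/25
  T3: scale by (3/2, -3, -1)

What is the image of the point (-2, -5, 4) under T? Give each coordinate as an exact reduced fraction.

T1 translate by (-4, 1, -2): (-2, -5, 4) → (-6, -4, 2)
T2 rotate right-handed about the y-axis with cos θ = 7/25, sin θ = 24/25: (-6, -4, 2) → (6/25, -4, 158/25)
T3 scale by (3/2, -3, -1): (6/25, -4, 158/25) → (9/25, 12, -158/25)

T(p) = (9/25, 12, -158/25)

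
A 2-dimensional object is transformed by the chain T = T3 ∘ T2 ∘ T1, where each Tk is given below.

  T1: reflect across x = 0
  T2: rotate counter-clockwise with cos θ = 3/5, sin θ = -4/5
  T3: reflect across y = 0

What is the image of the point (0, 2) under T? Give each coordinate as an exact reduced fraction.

T1 reflect across x = 0: (0, 2) → (0, 2)
T2 rotate counter-clockwise with cos θ = 3/5, sin θ = -4/5: (0, 2) → (8/5, 6/5)
T3 reflect across y = 0: (8/5, 6/5) → (8/5, -6/5)

T(p) = (8/5, -6/5)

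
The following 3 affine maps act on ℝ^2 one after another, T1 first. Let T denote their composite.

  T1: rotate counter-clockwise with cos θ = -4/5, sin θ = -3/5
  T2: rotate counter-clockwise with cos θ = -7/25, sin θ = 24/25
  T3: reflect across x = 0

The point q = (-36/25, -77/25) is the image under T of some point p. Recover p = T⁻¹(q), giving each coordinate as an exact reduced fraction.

T1 = [-4/5 3/5 0; -3/5 -4/5 0; 0 0 1]
T2·T1 = [4/5 3/5 0; -3/5 4/5 0; 0 0 1]
T3·…·T1 = [-4/5 -3/5 0; -3/5 4/5 0; 0 0 1]
det M = -1; M⁻¹ = [-4/5 -3/5 0; -3/5 4/5 0; 0 0 1]
M⁻¹ · (-36/25, -77/25)ᵀ = (3, -8/5)ᵀ

p = (3, -8/5)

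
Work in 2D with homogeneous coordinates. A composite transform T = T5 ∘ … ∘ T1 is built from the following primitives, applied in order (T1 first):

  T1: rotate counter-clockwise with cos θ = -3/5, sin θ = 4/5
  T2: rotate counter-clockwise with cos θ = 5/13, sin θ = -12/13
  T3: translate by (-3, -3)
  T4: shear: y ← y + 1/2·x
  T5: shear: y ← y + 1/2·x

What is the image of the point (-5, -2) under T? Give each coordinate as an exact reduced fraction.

T(p) = (-248/65, -789/65)

T1 rotate counter-clockwise with cos θ = -3/5, sin θ = 4/5: (-5, -2) → (23/5, -14/5)
T2 rotate counter-clockwise with cos θ = 5/13, sin θ = -12/13: (23/5, -14/5) → (-53/65, -346/65)
T3 translate by (-3, -3): (-53/65, -346/65) → (-248/65, -541/65)
T4 shear: y ← y + 1/2·x: (-248/65, -541/65) → (-248/65, -133/13)
T5 shear: y ← y + 1/2·x: (-248/65, -133/13) → (-248/65, -789/65)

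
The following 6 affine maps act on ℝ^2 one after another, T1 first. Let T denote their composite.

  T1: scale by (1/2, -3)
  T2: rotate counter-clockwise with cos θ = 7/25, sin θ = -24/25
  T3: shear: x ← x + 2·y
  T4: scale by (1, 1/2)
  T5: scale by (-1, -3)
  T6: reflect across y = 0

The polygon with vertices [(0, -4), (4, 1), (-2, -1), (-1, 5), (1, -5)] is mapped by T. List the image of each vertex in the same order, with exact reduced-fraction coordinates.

image vertices: (-456/25, 126/25), (196/25, -207/50), (-31/5, 27/10), (1099/50, -279/50), (-1099/50, 279/50)

T1 scale by (1/2, -3): (0, -4) → (0, 12); (4, 1) → (2, -3); (-2, -1) → (-1, 3); (-1, 5) → (-1/2, -15); (1, -5) → (1/2, 15)
T2 rotate counter-clockwise with cos θ = 7/25, sin θ = -24/25: (0, 12) → (288/25, 84/25); (2, -3) → (-58/25, -69/25); (-1, 3) → (13/5, 9/5); (-1/2, -15) → (-727/50, -93/25); (1/2, 15) → (727/50, 93/25)
T3 shear: x ← x + 2·y: (288/25, 84/25) → (456/25, 84/25); (-58/25, -69/25) → (-196/25, -69/25); (13/5, 9/5) → (31/5, 9/5); (-727/50, -93/25) → (-1099/50, -93/25); (727/50, 93/25) → (1099/50, 93/25)
T4 scale by (1, 1/2): (456/25, 84/25) → (456/25, 42/25); (-196/25, -69/25) → (-196/25, -69/50); (31/5, 9/5) → (31/5, 9/10); (-1099/50, -93/25) → (-1099/50, -93/50); (1099/50, 93/25) → (1099/50, 93/50)
T5 scale by (-1, -3): (456/25, 42/25) → (-456/25, -126/25); (-196/25, -69/50) → (196/25, 207/50); (31/5, 9/10) → (-31/5, -27/10); (-1099/50, -93/50) → (1099/50, 279/50); (1099/50, 93/50) → (-1099/50, -279/50)
T6 reflect across y = 0: (-456/25, -126/25) → (-456/25, 126/25); (196/25, 207/50) → (196/25, -207/50); (-31/5, -27/10) → (-31/5, 27/10); (1099/50, 279/50) → (1099/50, -279/50); (-1099/50, -279/50) → (-1099/50, 279/50)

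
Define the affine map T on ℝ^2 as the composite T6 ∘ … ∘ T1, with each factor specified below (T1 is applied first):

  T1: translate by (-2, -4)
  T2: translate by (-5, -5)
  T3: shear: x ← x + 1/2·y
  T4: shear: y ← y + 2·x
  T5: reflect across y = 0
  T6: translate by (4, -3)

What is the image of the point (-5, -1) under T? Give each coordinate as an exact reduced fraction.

T1 translate by (-2, -4): (-5, -1) → (-7, -5)
T2 translate by (-5, -5): (-7, -5) → (-12, -10)
T3 shear: x ← x + 1/2·y: (-12, -10) → (-17, -10)
T4 shear: y ← y + 2·x: (-17, -10) → (-17, -44)
T5 reflect across y = 0: (-17, -44) → (-17, 44)
T6 translate by (4, -3): (-17, 44) → (-13, 41)

T(p) = (-13, 41)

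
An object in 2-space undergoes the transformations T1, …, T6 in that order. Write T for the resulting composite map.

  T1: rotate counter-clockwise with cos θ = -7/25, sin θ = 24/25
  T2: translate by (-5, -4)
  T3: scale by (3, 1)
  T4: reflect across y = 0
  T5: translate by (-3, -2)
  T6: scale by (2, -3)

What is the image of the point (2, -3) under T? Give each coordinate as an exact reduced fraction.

T(p) = (-552/25, 57/25)

T1 rotate counter-clockwise with cos θ = -7/25, sin θ = 24/25: (2, -3) → (58/25, 69/25)
T2 translate by (-5, -4): (58/25, 69/25) → (-67/25, -31/25)
T3 scale by (3, 1): (-67/25, -31/25) → (-201/25, -31/25)
T4 reflect across y = 0: (-201/25, -31/25) → (-201/25, 31/25)
T5 translate by (-3, -2): (-201/25, 31/25) → (-276/25, -19/25)
T6 scale by (2, -3): (-276/25, -19/25) → (-552/25, 57/25)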